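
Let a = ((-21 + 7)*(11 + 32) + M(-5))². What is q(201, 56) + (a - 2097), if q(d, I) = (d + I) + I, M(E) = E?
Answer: 366665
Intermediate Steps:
a = 368449 (a = ((-21 + 7)*(11 + 32) - 5)² = (-14*43 - 5)² = (-602 - 5)² = (-607)² = 368449)
q(d, I) = d + 2*I (q(d, I) = (I + d) + I = d + 2*I)
q(201, 56) + (a - 2097) = (201 + 2*56) + (368449 - 2097) = (201 + 112) + 366352 = 313 + 366352 = 366665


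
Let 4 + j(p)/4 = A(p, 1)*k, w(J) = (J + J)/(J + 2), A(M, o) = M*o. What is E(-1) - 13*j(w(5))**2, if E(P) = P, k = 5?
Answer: -100721/49 ≈ -2055.5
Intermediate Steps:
w(J) = 2*J/(2 + J) (w(J) = (2*J)/(2 + J) = 2*J/(2 + J))
j(p) = -16 + 20*p (j(p) = -16 + 4*((p*1)*5) = -16 + 4*(p*5) = -16 + 4*(5*p) = -16 + 20*p)
E(-1) - 13*j(w(5))**2 = -1 - 13*(-16 + 20*(2*5/(2 + 5)))**2 = -1 - 13*(-16 + 20*(2*5/7))**2 = -1 - 13*(-16 + 20*(2*5*(1/7)))**2 = -1 - 13*(-16 + 20*(10/7))**2 = -1 - 13*(-16 + 200/7)**2 = -1 - 13*(88/7)**2 = -1 - 13*7744/49 = -1 - 100672/49 = -100721/49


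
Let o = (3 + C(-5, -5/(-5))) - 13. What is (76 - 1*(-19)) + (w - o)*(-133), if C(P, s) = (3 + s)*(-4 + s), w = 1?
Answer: -2964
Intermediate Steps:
C(P, s) = (-4 + s)*(3 + s)
o = -22 (o = (3 + (-12 + (-5/(-5))**2 - (-5)/(-5))) - 13 = (3 + (-12 + (-5*(-1/5))**2 - (-5)*(-1)/5)) - 13 = (3 + (-12 + 1**2 - 1*1)) - 13 = (3 + (-12 + 1 - 1)) - 13 = (3 - 12) - 13 = -9 - 13 = -22)
(76 - 1*(-19)) + (w - o)*(-133) = (76 - 1*(-19)) + (1 - 1*(-22))*(-133) = (76 + 19) + (1 + 22)*(-133) = 95 + 23*(-133) = 95 - 3059 = -2964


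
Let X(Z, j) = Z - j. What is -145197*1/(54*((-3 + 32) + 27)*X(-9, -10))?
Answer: -16133/336 ≈ -48.015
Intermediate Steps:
-145197*1/(54*((-3 + 32) + 27)*X(-9, -10)) = -145197*1/(54*(-9 - 1*(-10))*((-3 + 32) + 27)) = -145197*1/(54*(-9 + 10)*(29 + 27)) = -145197/((54*1)*56) = -145197/(54*56) = -145197/3024 = -145197*1/3024 = -16133/336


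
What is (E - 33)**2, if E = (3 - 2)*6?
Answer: 729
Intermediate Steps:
E = 6 (E = 1*6 = 6)
(E - 33)**2 = (6 - 33)**2 = (-27)**2 = 729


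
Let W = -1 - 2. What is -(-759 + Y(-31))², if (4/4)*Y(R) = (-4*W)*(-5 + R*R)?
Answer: -114768369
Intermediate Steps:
W = -3
Y(R) = -60 + 12*R² (Y(R) = (-4*(-3))*(-5 + R*R) = 12*(-5 + R²) = -60 + 12*R²)
-(-759 + Y(-31))² = -(-759 + (-60 + 12*(-31)²))² = -(-759 + (-60 + 12*961))² = -(-759 + (-60 + 11532))² = -(-759 + 11472)² = -1*10713² = -1*114768369 = -114768369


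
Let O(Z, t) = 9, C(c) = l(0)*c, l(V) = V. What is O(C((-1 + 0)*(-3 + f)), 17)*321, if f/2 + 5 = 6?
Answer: 2889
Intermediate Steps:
f = 2 (f = -10 + 2*6 = -10 + 12 = 2)
C(c) = 0 (C(c) = 0*c = 0)
O(C((-1 + 0)*(-3 + f)), 17)*321 = 9*321 = 2889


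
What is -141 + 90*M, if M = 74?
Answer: 6519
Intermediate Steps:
-141 + 90*M = -141 + 90*74 = -141 + 6660 = 6519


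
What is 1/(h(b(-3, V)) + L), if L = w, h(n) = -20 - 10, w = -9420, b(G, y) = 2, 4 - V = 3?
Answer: -1/9450 ≈ -0.00010582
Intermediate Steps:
V = 1 (V = 4 - 1*3 = 4 - 3 = 1)
h(n) = -30
L = -9420
1/(h(b(-3, V)) + L) = 1/(-30 - 9420) = 1/(-9450) = -1/9450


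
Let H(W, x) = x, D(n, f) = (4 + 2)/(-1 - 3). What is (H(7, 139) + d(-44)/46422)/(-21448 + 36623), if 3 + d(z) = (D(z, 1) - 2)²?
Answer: 25810669/2817815400 ≈ 0.0091598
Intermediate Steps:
D(n, f) = -3/2 (D(n, f) = 6/(-4) = 6*(-¼) = -3/2)
d(z) = 37/4 (d(z) = -3 + (-3/2 - 2)² = -3 + (-7/2)² = -3 + 49/4 = 37/4)
(H(7, 139) + d(-44)/46422)/(-21448 + 36623) = (139 + (37/4)/46422)/(-21448 + 36623) = (139 + (37/4)*(1/46422))/15175 = (139 + 37/185688)*(1/15175) = (25810669/185688)*(1/15175) = 25810669/2817815400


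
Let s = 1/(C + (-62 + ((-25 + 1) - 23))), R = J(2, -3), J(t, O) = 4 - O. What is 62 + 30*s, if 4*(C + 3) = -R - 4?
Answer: 9446/153 ≈ 61.739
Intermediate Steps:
R = 7 (R = 4 - 1*(-3) = 4 + 3 = 7)
C = -23/4 (C = -3 + (-1*7 - 4)/4 = -3 + (-7 - 4)/4 = -3 + (¼)*(-11) = -3 - 11/4 = -23/4 ≈ -5.7500)
s = -4/459 (s = 1/(-23/4 + (-62 + ((-25 + 1) - 23))) = 1/(-23/4 + (-62 + (-24 - 23))) = 1/(-23/4 + (-62 - 47)) = 1/(-23/4 - 109) = 1/(-459/4) = -4/459 ≈ -0.0087146)
62 + 30*s = 62 + 30*(-4/459) = 62 - 40/153 = 9446/153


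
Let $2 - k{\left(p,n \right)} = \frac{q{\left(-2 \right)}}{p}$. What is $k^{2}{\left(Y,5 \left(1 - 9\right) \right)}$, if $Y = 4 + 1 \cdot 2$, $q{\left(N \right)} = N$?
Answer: $\frac{49}{9} \approx 5.4444$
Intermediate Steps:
$Y = 6$ ($Y = 4 + 2 = 6$)
$k{\left(p,n \right)} = 2 + \frac{2}{p}$ ($k{\left(p,n \right)} = 2 - - \frac{2}{p} = 2 + \frac{2}{p}$)
$k^{2}{\left(Y,5 \left(1 - 9\right) \right)} = \left(2 + \frac{2}{6}\right)^{2} = \left(2 + 2 \cdot \frac{1}{6}\right)^{2} = \left(2 + \frac{1}{3}\right)^{2} = \left(\frac{7}{3}\right)^{2} = \frac{49}{9}$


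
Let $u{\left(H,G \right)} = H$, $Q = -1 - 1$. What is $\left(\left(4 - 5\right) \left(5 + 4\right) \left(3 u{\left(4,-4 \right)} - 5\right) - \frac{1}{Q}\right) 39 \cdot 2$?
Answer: $-4875$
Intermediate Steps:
$Q = -2$
$\left(\left(4 - 5\right) \left(5 + 4\right) \left(3 u{\left(4,-4 \right)} - 5\right) - \frac{1}{Q}\right) 39 \cdot 2 = \left(\left(4 - 5\right) \left(5 + 4\right) \left(3 \cdot 4 - 5\right) - \frac{1}{-2}\right) 39 \cdot 2 = \left(\left(-1\right) 9 \left(12 - 5\right) - - \frac{1}{2}\right) 39 \cdot 2 = \left(\left(-9\right) 7 + \frac{1}{2}\right) 39 \cdot 2 = \left(-63 + \frac{1}{2}\right) 39 \cdot 2 = \left(- \frac{125}{2}\right) 39 \cdot 2 = \left(- \frac{4875}{2}\right) 2 = -4875$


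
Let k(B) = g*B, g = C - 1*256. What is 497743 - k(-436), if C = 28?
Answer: 398335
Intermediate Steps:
g = -228 (g = 28 - 1*256 = 28 - 256 = -228)
k(B) = -228*B
497743 - k(-436) = 497743 - (-228)*(-436) = 497743 - 1*99408 = 497743 - 99408 = 398335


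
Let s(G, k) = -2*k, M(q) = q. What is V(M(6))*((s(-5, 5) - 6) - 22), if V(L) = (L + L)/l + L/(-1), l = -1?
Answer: 684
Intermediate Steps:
V(L) = -3*L (V(L) = (L + L)/(-1) + L/(-1) = (2*L)*(-1) + L*(-1) = -2*L - L = -3*L)
V(M(6))*((s(-5, 5) - 6) - 22) = (-3*6)*((-2*5 - 6) - 22) = -18*((-10 - 6) - 22) = -18*(-16 - 22) = -18*(-38) = 684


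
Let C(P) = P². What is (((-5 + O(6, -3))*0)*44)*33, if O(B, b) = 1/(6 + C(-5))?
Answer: 0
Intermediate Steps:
O(B, b) = 1/31 (O(B, b) = 1/(6 + (-5)²) = 1/(6 + 25) = 1/31)
(((-5 + O(6, -3))*0)*44)*33 = (((-5 + 1/31)*0)*44)*33 = (-154/31*0*44)*33 = (0*44)*33 = 0*33 = 0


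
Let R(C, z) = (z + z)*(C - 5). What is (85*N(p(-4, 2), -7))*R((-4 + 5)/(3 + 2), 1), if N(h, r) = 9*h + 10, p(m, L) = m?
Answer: 21216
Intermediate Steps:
N(h, r) = 10 + 9*h
R(C, z) = 2*z*(-5 + C) (R(C, z) = (2*z)*(-5 + C) = 2*z*(-5 + C))
(85*N(p(-4, 2), -7))*R((-4 + 5)/(3 + 2), 1) = (85*(10 + 9*(-4)))*(2*1*(-5 + (-4 + 5)/(3 + 2))) = (85*(10 - 36))*(2*1*(-5 + 1/5)) = (85*(-26))*(2*1*(-5 + 1*(1/5))) = -4420*(-5 + 1/5) = -4420*(-24)/5 = -2210*(-48/5) = 21216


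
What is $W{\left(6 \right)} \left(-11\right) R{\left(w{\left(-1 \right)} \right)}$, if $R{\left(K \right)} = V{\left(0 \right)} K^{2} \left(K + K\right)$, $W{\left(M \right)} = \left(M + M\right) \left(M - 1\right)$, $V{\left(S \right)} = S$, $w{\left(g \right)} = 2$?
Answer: $0$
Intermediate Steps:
$W{\left(M \right)} = 2 M \left(-1 + M\right)$
$R{\left(K \right)} = 0$ ($R{\left(K \right)} = 0 K^{2} \left(K + K\right) = 0 \cdot 2 K = 0$)
$W{\left(6 \right)} \left(-11\right) R{\left(w{\left(-1 \right)} \right)} = 2 \cdot 6 \left(-1 + 6\right) \left(-11\right) 0 = 2 \cdot 6 \cdot 5 \left(-11\right) 0 = 60 \left(-11\right) 0 = \left(-660\right) 0 = 0$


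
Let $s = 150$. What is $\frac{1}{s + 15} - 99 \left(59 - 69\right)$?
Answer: $\frac{163351}{165} \approx 990.01$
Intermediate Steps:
$\frac{1}{s + 15} - 99 \left(59 - 69\right) = \frac{1}{150 + 15} - 99 \left(59 - 69\right) = \frac{1}{165} - 99 \left(59 - 69\right) = \frac{1}{165} - -990 = \frac{1}{165} + 990 = \frac{163351}{165}$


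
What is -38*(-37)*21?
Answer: 29526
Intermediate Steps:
-38*(-37)*21 = 1406*21 = 29526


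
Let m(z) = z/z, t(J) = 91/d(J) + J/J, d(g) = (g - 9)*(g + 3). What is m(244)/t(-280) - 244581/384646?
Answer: 5595183287/15413534512 ≈ 0.36300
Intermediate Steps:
d(g) = (-9 + g)*(3 + g)
t(J) = 1 + 91/(-27 + J² - 6*J) (t(J) = 91/(-27 + J² - 6*J) + J/J = 91/(-27 + J² - 6*J) + 1 = 1 + 91/(-27 + J² - 6*J))
m(z) = 1
m(244)/t(-280) - 244581/384646 = 1/((-64 - 1*(-280)² + 6*(-280))/(27 - 1*(-280)² + 6*(-280))) - 244581/384646 = 1/((-64 - 1*78400 - 1680)/(27 - 1*78400 - 1680)) - 244581*1/384646 = 1/((-64 - 78400 - 1680)/(27 - 78400 - 1680)) - 244581/384646 = 1/(-80144/(-80053)) - 244581/384646 = 1/(-1/80053*(-80144)) - 244581/384646 = 1/(80144/80053) - 244581/384646 = 1*(80053/80144) - 244581/384646 = 80053/80144 - 244581/384646 = 5595183287/15413534512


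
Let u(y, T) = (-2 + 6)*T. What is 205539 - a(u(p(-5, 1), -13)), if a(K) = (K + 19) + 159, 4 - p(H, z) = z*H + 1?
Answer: 205413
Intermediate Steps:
p(H, z) = 3 - H*z (p(H, z) = 4 - (z*H + 1) = 4 - (H*z + 1) = 4 - (1 + H*z) = 4 + (-1 - H*z) = 3 - H*z)
u(y, T) = 4*T
a(K) = 178 + K (a(K) = (19 + K) + 159 = 178 + K)
205539 - a(u(p(-5, 1), -13)) = 205539 - (178 + 4*(-13)) = 205539 - (178 - 52) = 205539 - 1*126 = 205539 - 126 = 205413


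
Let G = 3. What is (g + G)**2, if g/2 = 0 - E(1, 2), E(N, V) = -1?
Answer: 25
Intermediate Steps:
g = 2 (g = 2*(0 - 1*(-1)) = 2*(0 + 1) = 2*1 = 2)
(g + G)**2 = (2 + 3)**2 = 5**2 = 25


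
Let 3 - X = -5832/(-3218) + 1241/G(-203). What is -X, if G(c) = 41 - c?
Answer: 1530485/392596 ≈ 3.8984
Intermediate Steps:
X = -1530485/392596 (X = 3 - (-5832/(-3218) + 1241/(41 - 1*(-203))) = 3 - (-5832*(-1/3218) + 1241/(41 + 203)) = 3 - (2916/1609 + 1241/244) = 3 - 1*2708273/392596 = 3 - 2708273/392596 = -1530485/392596 ≈ -3.8984)
-X = -1*(-1530485/392596) = 1530485/392596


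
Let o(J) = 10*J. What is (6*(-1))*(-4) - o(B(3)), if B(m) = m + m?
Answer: -36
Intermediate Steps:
B(m) = 2*m
(6*(-1))*(-4) - o(B(3)) = (6*(-1))*(-4) - 10*2*3 = -6*(-4) - 10*6 = 24 - 1*60 = 24 - 60 = -36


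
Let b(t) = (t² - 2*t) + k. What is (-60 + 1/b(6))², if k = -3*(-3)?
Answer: 3916441/1089 ≈ 3596.4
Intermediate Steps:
k = 9
b(t) = 9 + t² - 2*t (b(t) = (t² - 2*t) + 9 = 9 + t² - 2*t)
(-60 + 1/b(6))² = (-60 + 1/(9 + 6² - 2*6))² = (-60 + 1/(9 + 36 - 12))² = (-60 + 1/33)² = (-1979/33)² = 3916441/1089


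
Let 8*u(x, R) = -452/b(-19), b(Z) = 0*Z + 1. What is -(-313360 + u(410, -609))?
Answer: 626833/2 ≈ 3.1342e+5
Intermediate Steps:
b(Z) = 1 (b(Z) = 0 + 1 = 1)
u(x, R) = -113/2 (u(x, R) = (-452/1)/8 = (-452*1)/8 = (1/8)*(-452) = -113/2)
-(-313360 + u(410, -609)) = -(-313360 - 113/2) = -1*(-626833/2) = 626833/2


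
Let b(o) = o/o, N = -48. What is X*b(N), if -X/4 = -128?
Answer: 512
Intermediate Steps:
X = 512 (X = -4*(-128) = 512)
b(o) = 1
X*b(N) = 512*1 = 512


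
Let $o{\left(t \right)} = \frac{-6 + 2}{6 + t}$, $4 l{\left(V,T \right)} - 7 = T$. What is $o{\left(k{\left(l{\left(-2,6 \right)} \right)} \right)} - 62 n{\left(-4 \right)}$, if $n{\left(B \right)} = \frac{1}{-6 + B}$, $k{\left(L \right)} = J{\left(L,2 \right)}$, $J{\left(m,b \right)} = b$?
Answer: $\frac{57}{10} \approx 5.7$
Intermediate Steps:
$l{\left(V,T \right)} = \frac{7}{4} + \frac{T}{4}$
$k{\left(L \right)} = 2$
$o{\left(t \right)} = - \frac{4}{6 + t}$
$o{\left(k{\left(l{\left(-2,6 \right)} \right)} \right)} - 62 n{\left(-4 \right)} = - \frac{4}{6 + 2} - \frac{62}{-6 - 4} = - \frac{4}{8} - \frac{62}{-10} = \left(-4\right) \frac{1}{8} - - \frac{31}{5} = - \frac{1}{2} + \frac{31}{5} = \frac{57}{10}$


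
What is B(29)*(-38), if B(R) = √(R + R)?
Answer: -38*√58 ≈ -289.40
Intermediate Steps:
B(R) = √2*√R (B(R) = √(2*R) = √2*√R)
B(29)*(-38) = (√2*√29)*(-38) = √58*(-38) = -38*√58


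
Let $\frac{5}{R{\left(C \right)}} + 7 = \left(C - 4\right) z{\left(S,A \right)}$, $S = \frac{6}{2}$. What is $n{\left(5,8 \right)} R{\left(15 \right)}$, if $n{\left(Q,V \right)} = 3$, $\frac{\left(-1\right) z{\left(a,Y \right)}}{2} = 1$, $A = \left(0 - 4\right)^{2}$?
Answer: $- \frac{15}{29} \approx -0.51724$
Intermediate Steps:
$A = 16$ ($A = \left(-4\right)^{2} = 16$)
$S = 3$ ($S = 6 \cdot \frac{1}{2} = 3$)
$z{\left(a,Y \right)} = -2$ ($z{\left(a,Y \right)} = \left(-2\right) 1 = -2$)
$R{\left(C \right)} = \frac{5}{1 - 2 C}$ ($R{\left(C \right)} = \frac{5}{-7 + \left(C - 4\right) \left(-2\right)} = \frac{5}{-7 + \left(-4 + C\right) \left(-2\right)} = \frac{5}{-7 - \left(-8 + 2 C\right)} = \frac{5}{1 - 2 C}$)
$n{\left(5,8 \right)} R{\left(15 \right)} = 3 \frac{5}{1 - 30} = 3 \frac{5}{-29} = 3 \cdot 5 \left(- \frac{1}{29}\right) = 3 \left(- \frac{5}{29}\right) = - \frac{15}{29}$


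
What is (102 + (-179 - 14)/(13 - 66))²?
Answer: 31348801/2809 ≈ 11160.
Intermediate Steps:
(102 + (-179 - 14)/(13 - 66))² = (102 - 193/(-53))² = (102 - 193*(-1/53))² = (102 + 193/53)² = (5599/53)² = 31348801/2809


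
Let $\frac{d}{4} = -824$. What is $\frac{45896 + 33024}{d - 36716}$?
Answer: $- \frac{19730}{10003} \approx -1.9724$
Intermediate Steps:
$d = -3296$ ($d = 4 \left(-824\right) = -3296$)
$\frac{45896 + 33024}{d - 36716} = \frac{45896 + 33024}{-3296 - 36716} = \frac{78920}{-40012} = 78920 \left(- \frac{1}{40012}\right) = - \frac{19730}{10003}$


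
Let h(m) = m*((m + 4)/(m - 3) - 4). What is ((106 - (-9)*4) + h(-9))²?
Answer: 485809/16 ≈ 30363.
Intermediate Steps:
h(m) = m*(-4 + (4 + m)/(-3 + m)) (h(m) = m*((4 + m)/(-3 + m) - 4) = m*(-4 + (4 + m)/(-3 + m)))
((106 - (-9)*4) + h(-9))² = ((106 - (-9)*4) - 9*(16 - 3*(-9))/(-3 - 9))² = ((106 - 1*(-36)) - 9*(16 + 27)/(-12))² = ((106 + 36) - 9*(-1/12)*43)² = (142 + 129/4)² = (697/4)² = 485809/16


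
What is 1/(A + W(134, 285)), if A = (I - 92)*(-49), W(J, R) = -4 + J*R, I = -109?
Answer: 1/48035 ≈ 2.0818e-5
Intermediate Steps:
A = 9849 (A = (-109 - 92)*(-49) = -201*(-49) = 9849)
1/(A + W(134, 285)) = 1/(9849 + (-4 + 134*285)) = 1/(9849 + (-4 + 38190)) = 1/(9849 + 38186) = 1/48035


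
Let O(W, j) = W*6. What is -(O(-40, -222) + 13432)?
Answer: -13192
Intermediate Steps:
O(W, j) = 6*W
-(O(-40, -222) + 13432) = -(6*(-40) + 13432) = -(-240 + 13432) = -1*13192 = -13192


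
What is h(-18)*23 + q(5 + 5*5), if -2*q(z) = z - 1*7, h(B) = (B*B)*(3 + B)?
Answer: -223583/2 ≈ -1.1179e+5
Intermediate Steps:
h(B) = B²*(3 + B)
q(z) = 7/2 - z/2 (q(z) = -(z - 1*7)/2 = -(z - 7)/2 = -(-7 + z)/2 = 7/2 - z/2)
h(-18)*23 + q(5 + 5*5) = ((-18)²*(3 - 18))*23 + (7/2 - (5 + 5*5)/2) = (324*(-15))*23 + (7/2 - (5 + 25)/2) = -4860*23 + (7/2 - ½*30) = -111780 + (7/2 - 15) = -111780 - 23/2 = -223583/2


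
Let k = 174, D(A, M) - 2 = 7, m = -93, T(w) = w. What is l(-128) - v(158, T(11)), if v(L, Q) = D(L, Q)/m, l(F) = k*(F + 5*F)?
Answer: -4142589/31 ≈ -1.3363e+5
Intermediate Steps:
D(A, M) = 9 (D(A, M) = 2 + 7 = 9)
l(F) = 1044*F (l(F) = 174*(F + 5*F) = 174*(6*F) = 1044*F)
v(L, Q) = -3/31 (v(L, Q) = 9/(-93) = 9*(-1/93) = -3/31)
l(-128) - v(158, T(11)) = 1044*(-128) - 1*(-3/31) = -133632 + 3/31 = -4142589/31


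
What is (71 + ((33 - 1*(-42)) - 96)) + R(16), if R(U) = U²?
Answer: 306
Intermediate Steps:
(71 + ((33 - 1*(-42)) - 96)) + R(16) = (71 + ((33 - 1*(-42)) - 96)) + 16² = (71 + ((33 + 42) - 96)) + 256 = (71 + (75 - 96)) + 256 = (71 - 21) + 256 = 50 + 256 = 306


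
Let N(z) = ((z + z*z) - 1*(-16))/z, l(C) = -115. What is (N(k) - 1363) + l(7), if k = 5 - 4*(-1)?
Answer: -13196/9 ≈ -1466.2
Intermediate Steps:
k = 9 (k = 5 + 4 = 9)
N(z) = (16 + z + z**2)/z (N(z) = ((z + z**2) + 16)/z = (16 + z + z**2)/z)
(N(k) - 1363) + l(7) = ((1 + 9 + 16/9) - 1363) - 115 = (106/9 - 1363) - 115 = -12161/9 - 115 = -13196/9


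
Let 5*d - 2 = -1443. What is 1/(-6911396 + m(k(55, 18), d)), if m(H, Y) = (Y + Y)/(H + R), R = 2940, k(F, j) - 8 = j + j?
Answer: -7460/51559015601 ≈ -1.4469e-7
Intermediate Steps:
d = -1441/5 (d = ⅖ + (⅕)*(-1443) = ⅖ - 1443/5 = -1441/5 ≈ -288.20)
k(F, j) = 8 + 2*j (k(F, j) = 8 + (j + j) = 8 + 2*j)
m(H, Y) = 2*Y/(2940 + H) (m(H, Y) = (Y + Y)/(H + 2940) = (2*Y)/(2940 + H) = 2*Y/(2940 + H))
1/(-6911396 + m(k(55, 18), d)) = 1/(-6911396 + 2*(-1441/5)/(2940 + (8 + 2*18))) = 1/(-6911396 + 2*(-1441/5)/(2940 + (8 + 36))) = 1/(-6911396 + 2*(-1441/5)/(2940 + 44)) = 1/(-6911396 + 2*(-1441/5)/2984) = 1/(-6911396 + 2*(-1441/5)*(1/2984)) = 1/(-6911396 - 1441/7460) = 1/(-51559015601/7460) = -7460/51559015601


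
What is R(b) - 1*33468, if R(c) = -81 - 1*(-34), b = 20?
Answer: -33515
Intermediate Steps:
R(c) = -47 (R(c) = -81 + 34 = -47)
R(b) - 1*33468 = -47 - 1*33468 = -47 - 33468 = -33515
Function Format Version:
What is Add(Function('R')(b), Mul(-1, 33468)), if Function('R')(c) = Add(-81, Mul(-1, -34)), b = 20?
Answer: -33515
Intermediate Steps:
Function('R')(c) = -47 (Function('R')(c) = Add(-81, 34) = -47)
Add(Function('R')(b), Mul(-1, 33468)) = Add(-47, Mul(-1, 33468)) = Add(-47, -33468) = -33515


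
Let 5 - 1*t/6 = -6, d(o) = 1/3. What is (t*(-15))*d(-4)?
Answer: -330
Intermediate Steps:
d(o) = ⅓
t = 66 (t = 30 - 6*(-6) = 30 + 36 = 66)
(t*(-15))*d(-4) = (66*(-15))*(⅓) = -990*⅓ = -330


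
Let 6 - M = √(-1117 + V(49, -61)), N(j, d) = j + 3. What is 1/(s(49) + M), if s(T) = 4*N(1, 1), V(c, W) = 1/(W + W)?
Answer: 2684/195323 + 5*I*√665022/195323 ≈ 0.013741 + 0.020875*I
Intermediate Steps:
N(j, d) = 3 + j
V(c, W) = 1/(2*W)
s(T) = 16 (s(T) = 4*(3 + 1) = 4*4 = 16)
M = 6 - 5*I*√665022/122 (M = 6 - √(-1117 + (½)/(-61)) = 6 - √(-1117 + (½)*(-1/61)) = 6 - √(-1117 - 1/122) = 6 - √(-136275/122) = 6 - 5*I*√665022/122 ≈ 6.0 - 33.422*I)
1/(s(49) + M) = 1/(16 + (6 - 5*I*√665022/122)) = 1/(22 - 5*I*√665022/122)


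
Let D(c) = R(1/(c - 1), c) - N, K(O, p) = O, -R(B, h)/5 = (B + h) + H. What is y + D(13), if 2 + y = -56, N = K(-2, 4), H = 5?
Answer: -1757/12 ≈ -146.42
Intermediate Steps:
R(B, h) = -25 - 5*B - 5*h (R(B, h) = -5*((B + h) + 5) = -5*(5 + B + h) = -25 - 5*B - 5*h)
N = -2
D(c) = -23 - 5*c - 5/(-1 + c) (D(c) = (-25 - 5/(c - 1) - 5*c) - 1*(-2) = (-25 - 5/(-1 + c) - 5*c) + 2 = (-25 - 5*c - 5/(-1 + c)) + 2 = -23 - 5*c - 5/(-1 + c))
y = -58 (y = -2 - 56 = -58)
y + D(13) = -58 + (18 - 18*13 - 5*13²)/(-1 + 13) = -58 + (18 - 234 - 5*169)/12 = -58 + (18 - 234 - 845)/12 = -58 + (1/12)*(-1061) = -58 - 1061/12 = -1757/12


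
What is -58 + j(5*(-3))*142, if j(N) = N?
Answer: -2188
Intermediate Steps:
-58 + j(5*(-3))*142 = -58 + (5*(-3))*142 = -58 - 15*142 = -58 - 2130 = -2188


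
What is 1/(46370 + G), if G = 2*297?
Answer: 1/46964 ≈ 2.1293e-5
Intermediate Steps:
G = 594
1/(46370 + G) = 1/(46370 + 594) = 1/46964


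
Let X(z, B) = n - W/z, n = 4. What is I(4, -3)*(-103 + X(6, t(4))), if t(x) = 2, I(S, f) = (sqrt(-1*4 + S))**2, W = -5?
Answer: 0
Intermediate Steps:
I(S, f) = -4 + S (I(S, f) = (sqrt(-4 + S))**2 = -4 + S)
X(z, B) = 4 + 5/z (X(z, B) = 4 - (-5)/z = 4 + 5/z)
I(4, -3)*(-103 + X(6, t(4))) = (-4 + 4)*(-103 + (4 + 5/6)) = 0*(-103 + (4 + 5*(1/6))) = 0*(-103 + (4 + 5/6)) = 0*(-103 + 29/6) = 0*(-589/6) = 0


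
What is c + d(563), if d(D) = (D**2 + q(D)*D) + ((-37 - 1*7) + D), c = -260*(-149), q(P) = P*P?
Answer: 178809775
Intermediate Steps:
q(P) = P**2
c = 38740
d(D) = -44 + D + D**2 + D**3 (d(D) = (D**2 + D**2*D) + ((-37 - 1*7) + D) = (D**2 + D**3) + ((-37 - 7) + D) = (D**2 + D**3) + (-44 + D) = -44 + D + D**2 + D**3)
c + d(563) = 38740 + (-44 + 563 + 563**2 + 563**3) = 38740 + (-44 + 563 + 316969 + 178453547) = 38740 + 178771035 = 178809775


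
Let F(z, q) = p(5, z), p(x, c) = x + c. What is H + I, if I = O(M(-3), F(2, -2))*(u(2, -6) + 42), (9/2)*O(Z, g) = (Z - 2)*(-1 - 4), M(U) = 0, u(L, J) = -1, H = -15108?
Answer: -135152/9 ≈ -15017.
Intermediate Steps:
p(x, c) = c + x
F(z, q) = 5 + z (F(z, q) = z + 5 = 5 + z)
O(Z, g) = 20/9 - 10*Z/9 (O(Z, g) = 2*((Z - 2)*(-1 - 4))/9 = 2*((-2 + Z)*(-5))/9 = 2*(10 - 5*Z)/9 = 20/9 - 10*Z/9)
I = 820/9 (I = (20/9 - 10/9*0)*(-1 + 42) = (20/9 + 0)*41 = (20/9)*41 = 820/9 ≈ 91.111)
H + I = -15108 + 820/9 = -135152/9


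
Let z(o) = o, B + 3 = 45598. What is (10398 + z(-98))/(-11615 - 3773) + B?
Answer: 175401390/3847 ≈ 45594.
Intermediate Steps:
B = 45595 (B = -3 + 45598 = 45595)
(10398 + z(-98))/(-11615 - 3773) + B = (10398 - 98)/(-11615 - 3773) + 45595 = 10300/(-15388) + 45595 = 10300*(-1/15388) + 45595 = -2575/3847 + 45595 = 175401390/3847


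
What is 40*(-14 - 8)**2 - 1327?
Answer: 18033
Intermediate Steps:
40*(-14 - 8)**2 - 1327 = 40*(-22)**2 - 1327 = 40*484 - 1327 = 19360 - 1327 = 18033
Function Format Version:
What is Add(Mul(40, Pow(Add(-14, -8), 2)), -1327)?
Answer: 18033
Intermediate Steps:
Add(Mul(40, Pow(Add(-14, -8), 2)), -1327) = Add(Mul(40, Pow(-22, 2)), -1327) = Add(Mul(40, 484), -1327) = Add(19360, -1327) = 18033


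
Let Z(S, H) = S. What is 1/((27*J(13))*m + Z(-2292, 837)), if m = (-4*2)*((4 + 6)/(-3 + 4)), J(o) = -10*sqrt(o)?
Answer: 191/505002228 + 150*sqrt(13)/42083519 ≈ 1.3230e-5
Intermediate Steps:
m = -80 (m = -80/1 = -80 ≈ -80.000)
1/((27*J(13))*m + Z(-2292, 837)) = 1/((27*(-10*sqrt(13)))*(-80) - 2292) = 1/(-270*sqrt(13)*(-80) - 2292) = 1/(21600*sqrt(13) - 2292) = 1/(-2292 + 21600*sqrt(13))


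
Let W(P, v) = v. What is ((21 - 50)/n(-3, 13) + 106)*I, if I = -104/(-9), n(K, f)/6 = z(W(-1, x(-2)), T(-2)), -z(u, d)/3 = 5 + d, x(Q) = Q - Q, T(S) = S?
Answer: 299156/243 ≈ 1231.1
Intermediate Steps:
x(Q) = 0
z(u, d) = -15 - 3*d (z(u, d) = -3*(5 + d) = -15 - 3*d)
n(K, f) = -54 (n(K, f) = 6*(-15 - 3*(-2)) = 6*(-15 + 6) = 6*(-9) = -54)
I = 104/9 (I = -104*(-⅑) = 104/9 ≈ 11.556)
((21 - 50)/n(-3, 13) + 106)*I = ((21 - 50)/(-54) + 106)*(104/9) = (-29*(-1/54) + 106)*(104/9) = (29/54 + 106)*(104/9) = (5753/54)*(104/9) = 299156/243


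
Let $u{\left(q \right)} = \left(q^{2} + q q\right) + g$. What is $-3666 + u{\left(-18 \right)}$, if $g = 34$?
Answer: $-2984$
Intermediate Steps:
$u{\left(q \right)} = 34 + 2 q^{2}$ ($u{\left(q \right)} = \left(q^{2} + q q\right) + 34 = \left(q^{2} + q^{2}\right) + 34 = 2 q^{2} + 34 = 34 + 2 q^{2}$)
$-3666 + u{\left(-18 \right)} = -3666 + \left(34 + 2 \left(-18\right)^{2}\right) = -3666 + \left(34 + 2 \cdot 324\right) = -3666 + \left(34 + 648\right) = -3666 + 682 = -2984$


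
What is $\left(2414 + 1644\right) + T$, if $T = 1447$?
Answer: $5505$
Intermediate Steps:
$\left(2414 + 1644\right) + T = \left(2414 + 1644\right) + 1447 = 4058 + 1447 = 5505$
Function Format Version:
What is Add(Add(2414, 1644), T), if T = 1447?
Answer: 5505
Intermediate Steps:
Add(Add(2414, 1644), T) = Add(Add(2414, 1644), 1447) = Add(4058, 1447) = 5505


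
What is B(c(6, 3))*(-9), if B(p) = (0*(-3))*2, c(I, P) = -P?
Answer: 0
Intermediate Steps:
B(p) = 0 (B(p) = 0*2 = 0)
B(c(6, 3))*(-9) = 0*(-9) = 0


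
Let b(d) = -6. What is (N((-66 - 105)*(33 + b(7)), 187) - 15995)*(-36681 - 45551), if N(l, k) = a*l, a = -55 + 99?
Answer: 18020567176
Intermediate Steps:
a = 44
N(l, k) = 44*l
(N((-66 - 105)*(33 + b(7)), 187) - 15995)*(-36681 - 45551) = (44*((-66 - 105)*(33 - 6)) - 15995)*(-36681 - 45551) = (44*(-171*27) - 15995)*(-82232) = (44*(-4617) - 15995)*(-82232) = (-203148 - 15995)*(-82232) = -219143*(-82232) = 18020567176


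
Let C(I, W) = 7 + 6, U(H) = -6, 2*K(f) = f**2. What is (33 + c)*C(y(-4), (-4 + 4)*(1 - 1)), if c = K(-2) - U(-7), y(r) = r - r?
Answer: 533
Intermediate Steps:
K(f) = f**2/2
y(r) = 0
C(I, W) = 13
c = 8 (c = (1/2)*(-2)**2 - 1*(-6) = (1/2)*4 + 6 = 2 + 6 = 8)
(33 + c)*C(y(-4), (-4 + 4)*(1 - 1)) = (33 + 8)*13 = 41*13 = 533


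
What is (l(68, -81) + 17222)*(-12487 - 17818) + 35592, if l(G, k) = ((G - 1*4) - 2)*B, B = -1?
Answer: -519998208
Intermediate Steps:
l(G, k) = 6 - G (l(G, k) = ((G - 1*4) - 2)*(-1) = ((G - 4) - 2)*(-1) = ((-4 + G) - 2)*(-1) = (-6 + G)*(-1) = 6 - G)
(l(68, -81) + 17222)*(-12487 - 17818) + 35592 = ((6 - 1*68) + 17222)*(-12487 - 17818) + 35592 = ((6 - 68) + 17222)*(-30305) + 35592 = (-62 + 17222)*(-30305) + 35592 = 17160*(-30305) + 35592 = -520033800 + 35592 = -519998208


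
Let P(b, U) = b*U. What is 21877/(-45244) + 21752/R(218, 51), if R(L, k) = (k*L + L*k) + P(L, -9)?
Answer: 270306595/458638428 ≈ 0.58937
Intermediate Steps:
P(b, U) = U*b
R(L, k) = -9*L + 2*L*k (R(L, k) = (k*L + L*k) - 9*L = (L*k + L*k) - 9*L = 2*L*k - 9*L = -9*L + 2*L*k)
21877/(-45244) + 21752/R(218, 51) = 21877/(-45244) + 21752/((218*(-9 + 2*51))) = 21877*(-1/45244) + 21752/((218*(-9 + 102))) = -21877/45244 + 21752/((218*93)) = -21877/45244 + 21752/20274 = -21877/45244 + 21752*(1/20274) = -21877/45244 + 10876/10137 = 270306595/458638428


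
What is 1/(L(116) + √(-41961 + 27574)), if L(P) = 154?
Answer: 154/38103 - I*√14387/38103 ≈ 0.0040417 - 0.0031479*I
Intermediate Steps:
1/(L(116) + √(-41961 + 27574)) = 1/(154 + √(-41961 + 27574)) = 1/(154 + √(-14387)) = 1/(154 + I*√14387)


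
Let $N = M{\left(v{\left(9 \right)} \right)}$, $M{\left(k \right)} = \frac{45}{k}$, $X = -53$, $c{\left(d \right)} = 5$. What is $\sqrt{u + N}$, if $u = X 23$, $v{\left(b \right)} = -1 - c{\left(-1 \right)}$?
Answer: $\frac{i \sqrt{4906}}{2} \approx 35.021 i$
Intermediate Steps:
$v{\left(b \right)} = -6$ ($v{\left(b \right)} = -1 - 5 = -6$)
$u = -1219$ ($u = \left(-53\right) 23 = -1219$)
$N = - \frac{15}{2}$ ($N = \frac{45}{-6} = 45 \left(- \frac{1}{6}\right) = - \frac{15}{2} \approx -7.5$)
$\sqrt{u + N} = \sqrt{-1219 - \frac{15}{2}} = \sqrt{- \frac{2453}{2}} = \frac{i \sqrt{4906}}{2}$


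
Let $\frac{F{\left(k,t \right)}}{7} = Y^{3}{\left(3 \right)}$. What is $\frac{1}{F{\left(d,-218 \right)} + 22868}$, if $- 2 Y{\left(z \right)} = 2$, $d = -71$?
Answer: $\frac{1}{22861} \approx 4.3743 \cdot 10^{-5}$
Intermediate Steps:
$Y{\left(z \right)} = -1$ ($Y{\left(z \right)} = \left(- \frac{1}{2}\right) 2 = -1$)
$F{\left(k,t \right)} = -7$ ($F{\left(k,t \right)} = 7 \left(-1\right)^{3} = 7 \left(-1\right) = -7$)
$\frac{1}{F{\left(d,-218 \right)} + 22868} = \frac{1}{-7 + 22868} = \frac{1}{22861}$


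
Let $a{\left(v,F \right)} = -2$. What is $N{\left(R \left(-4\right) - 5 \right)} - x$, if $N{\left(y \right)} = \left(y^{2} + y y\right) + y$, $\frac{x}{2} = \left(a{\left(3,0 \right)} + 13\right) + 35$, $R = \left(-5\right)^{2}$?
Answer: $21853$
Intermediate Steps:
$R = 25$
$x = 92$ ($x = 2 \left(\left(-2 + 13\right) + 35\right) = 2 \left(11 + 35\right) = 2 \cdot 46 = 92$)
$N{\left(y \right)} = y + 2 y^{2}$ ($N{\left(y \right)} = \left(y^{2} + y^{2}\right) + y = 2 y^{2} + y = y + 2 y^{2}$)
$N{\left(R \left(-4\right) - 5 \right)} - x = \left(25 \left(-4\right) - 5\right) \left(1 + 2 \left(25 \left(-4\right) - 5\right)\right) - 92 = \left(-100 - 5\right) \left(1 + 2 \left(-100 - 5\right)\right) - 92 = - 105 \left(1 + 2 \left(-105\right)\right) - 92 = - 105 \left(1 - 210\right) - 92 = \left(-105\right) \left(-209\right) - 92 = 21945 - 92 = 21853$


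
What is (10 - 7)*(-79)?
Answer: -237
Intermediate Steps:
(10 - 7)*(-79) = 3*(-79) = -237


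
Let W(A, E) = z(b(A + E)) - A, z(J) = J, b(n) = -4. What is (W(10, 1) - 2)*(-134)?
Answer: 2144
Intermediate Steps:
W(A, E) = -4 - A
(W(10, 1) - 2)*(-134) = ((-4 - 1*10) - 2)*(-134) = ((-4 - 10) - 2)*(-134) = (-14 - 2)*(-134) = -16*(-134) = 2144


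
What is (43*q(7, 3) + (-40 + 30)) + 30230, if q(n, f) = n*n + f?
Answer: 32456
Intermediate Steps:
q(n, f) = f + n**2 (q(n, f) = n**2 + f = f + n**2)
(43*q(7, 3) + (-40 + 30)) + 30230 = (43*(3 + 7**2) + (-40 + 30)) + 30230 = (43*(3 + 49) - 10) + 30230 = (43*52 - 10) + 30230 = (2236 - 10) + 30230 = 2226 + 30230 = 32456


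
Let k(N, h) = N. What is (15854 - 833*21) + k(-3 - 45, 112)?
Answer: -1687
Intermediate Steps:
(15854 - 833*21) + k(-3 - 45, 112) = (15854 - 833*21) + (-3 - 45) = (15854 - 17493) - 48 = -1639 - 48 = -1687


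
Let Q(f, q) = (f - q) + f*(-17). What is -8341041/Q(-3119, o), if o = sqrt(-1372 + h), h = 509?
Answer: -138750436688/830136693 - 2780347*I*sqrt(863)/830136693 ≈ -167.14 - 0.098391*I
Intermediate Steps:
o = I*sqrt(863) (o = sqrt(-1372 + 509) = sqrt(-863) = I*sqrt(863) ≈ 29.377*I)
Q(f, q) = -q - 16*f (Q(f, q) = (f - q) - 17*f = -q - 16*f)
-8341041/Q(-3119, o) = -8341041/(-I*sqrt(863) - 16*(-3119)) = -8341041/(-I*sqrt(863) + 49904) = -8341041/(49904 - I*sqrt(863))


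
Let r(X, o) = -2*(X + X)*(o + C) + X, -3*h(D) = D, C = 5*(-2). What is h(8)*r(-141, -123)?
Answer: 200408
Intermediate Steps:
C = -10
h(D) = -D/3
r(X, o) = X - 4*X*(-10 + o) (r(X, o) = -2*(X + X)*(o - 10) + X = -2*2*X*(-10 + o) + X = -4*X*(-10 + o) + X = X - 4*X*(-10 + o))
h(8)*r(-141, -123) = (-⅓*8)*(-141*(41 - 4*(-123))) = -(-376)*(41 + 492) = -(-376)*533 = -8/3*(-75153) = 200408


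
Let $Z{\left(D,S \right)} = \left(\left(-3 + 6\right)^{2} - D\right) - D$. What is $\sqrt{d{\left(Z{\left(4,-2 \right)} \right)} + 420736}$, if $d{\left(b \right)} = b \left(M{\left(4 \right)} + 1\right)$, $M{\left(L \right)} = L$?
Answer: $3 \sqrt{46749} \approx 648.65$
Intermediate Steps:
$Z{\left(D,S \right)} = 9 - 2 D$ ($Z{\left(D,S \right)} = \left(3^{2} - D\right) - D = \left(9 - D\right) - D = 9 - 2 D$)
$d{\left(b \right)} = 5 b$ ($d{\left(b \right)} = b \left(4 + 1\right) = b 5 = 5 b$)
$\sqrt{d{\left(Z{\left(4,-2 \right)} \right)} + 420736} = \sqrt{5 \left(9 - 8\right) + 420736} = \sqrt{5 \cdot 1 + 420736} = \sqrt{5 + 420736} = \sqrt{420741} = 3 \sqrt{46749}$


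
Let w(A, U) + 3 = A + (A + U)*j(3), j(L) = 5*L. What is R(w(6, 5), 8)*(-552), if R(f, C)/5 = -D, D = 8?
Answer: 22080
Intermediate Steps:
w(A, U) = -3 + 15*U + 16*A (w(A, U) = -3 + (A + (A + U)*(5*3)) = -3 + (A + (A + U)*15) = -3 + (A + (15*A + 15*U)) = -3 + (15*U + 16*A) = -3 + 15*U + 16*A)
R(f, C) = -40 (R(f, C) = 5*(-1*8) = 5*(-8) = -40)
R(w(6, 5), 8)*(-552) = -40*(-552) = 22080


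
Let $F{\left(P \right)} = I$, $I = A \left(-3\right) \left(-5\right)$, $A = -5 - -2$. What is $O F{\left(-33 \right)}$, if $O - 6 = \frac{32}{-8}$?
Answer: $-90$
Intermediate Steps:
$A = -3$ ($A = -5 + 2 = -3$)
$I = -45$ ($I = \left(-3\right) \left(-3\right) \left(-5\right) = 9 \left(-5\right) = -45$)
$O = 2$ ($O = 6 + \frac{32}{-8} = 6 + 32 \left(- \frac{1}{8}\right) = 6 - 4 = 2$)
$F{\left(P \right)} = -45$
$O F{\left(-33 \right)} = 2 \left(-45\right) = -90$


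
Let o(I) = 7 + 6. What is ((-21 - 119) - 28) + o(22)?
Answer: -155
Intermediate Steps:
o(I) = 13
((-21 - 119) - 28) + o(22) = ((-21 - 119) - 28) + 13 = (-140 - 28) + 13 = -168 + 13 = -155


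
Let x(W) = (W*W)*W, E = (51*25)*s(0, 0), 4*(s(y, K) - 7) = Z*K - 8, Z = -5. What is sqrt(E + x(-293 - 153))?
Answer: I*sqrt(88710161) ≈ 9418.6*I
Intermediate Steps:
s(y, K) = 5 - 5*K/4 (s(y, K) = 7 + (-5*K - 8)/4 = 7 + (-8 - 5*K)/4 = 7 + (-2 - 5*K/4) = 5 - 5*K/4)
E = 6375 (E = (51*25)*(5 - 5/4*0) = 1275*(5 + 0) = 1275*5 = 6375)
x(W) = W**3 (x(W) = W**2*W = W**3)
sqrt(E + x(-293 - 153)) = sqrt(6375 + (-293 - 153)**3) = sqrt(6375 + (-446)**3) = sqrt(6375 - 88716536) = sqrt(-88710161) = I*sqrt(88710161)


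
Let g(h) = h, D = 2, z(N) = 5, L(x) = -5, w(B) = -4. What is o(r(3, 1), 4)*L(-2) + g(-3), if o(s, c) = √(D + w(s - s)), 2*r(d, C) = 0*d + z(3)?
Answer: -3 - 5*I*√2 ≈ -3.0 - 7.0711*I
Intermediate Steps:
r(d, C) = 5/2 (r(d, C) = (0*d + 5)/2 = (0 + 5)/2 = (½)*5 = 5/2)
o(s, c) = I*√2 (o(s, c) = √(2 - 4) = √(-2) = I*√2)
o(r(3, 1), 4)*L(-2) + g(-3) = (I*√2)*(-5) - 3 = -5*I*√2 - 3 = -3 - 5*I*√2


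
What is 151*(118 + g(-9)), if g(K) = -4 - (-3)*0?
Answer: 17214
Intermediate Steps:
g(K) = -4 (g(K) = -4 - 1*0 = -4 + 0 = -4)
151*(118 + g(-9)) = 151*(118 - 4) = 151*114 = 17214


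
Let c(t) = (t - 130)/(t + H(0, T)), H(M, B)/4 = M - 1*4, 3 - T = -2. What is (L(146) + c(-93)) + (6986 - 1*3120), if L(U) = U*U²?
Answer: 339644441/109 ≈ 3.1160e+6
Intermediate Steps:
T = 5 (T = 3 - 1*(-2) = 3 + 2 = 5)
L(U) = U³
H(M, B) = -16 + 4*M (H(M, B) = 4*(M - 1*4) = 4*(M - 4) = 4*(-4 + M) = -16 + 4*M)
c(t) = (-130 + t)/(-16 + t) (c(t) = (t - 130)/(t + (-16 + 4*0)) = (-130 + t)/(t + (-16 + 0)) = (-130 + t)/(t - 16) = (-130 + t)/(-16 + t))
(L(146) + c(-93)) + (6986 - 1*3120) = (146³ + (-130 - 93)/(-16 - 93)) + (6986 - 1*3120) = (3112136 - 223/(-109)) + (6986 - 3120) = (3112136 - 1/109*(-223)) + 3866 = (3112136 + 223/109) + 3866 = 339223047/109 + 3866 = 339644441/109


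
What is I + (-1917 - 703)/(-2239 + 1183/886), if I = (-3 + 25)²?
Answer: 961885684/1982571 ≈ 485.17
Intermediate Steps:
I = 484 (I = 22² = 484)
I + (-1917 - 703)/(-2239 + 1183/886) = 484 + (-1917 - 703)/(-2239 + 1183/886) = 484 - 2620/(-2239 + 1183*(1/886)) = 484 - 2620/(-2239 + 1183/886) = 484 - 2620/(-1982571/886) = 484 - 2620*(-886/1982571) = 484 + 2321320/1982571 = 961885684/1982571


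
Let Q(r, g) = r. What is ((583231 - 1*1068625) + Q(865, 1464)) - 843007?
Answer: -1327536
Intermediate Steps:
((583231 - 1*1068625) + Q(865, 1464)) - 843007 = ((583231 - 1*1068625) + 865) - 843007 = ((583231 - 1068625) + 865) - 843007 = (-485394 + 865) - 843007 = -484529 - 843007 = -1327536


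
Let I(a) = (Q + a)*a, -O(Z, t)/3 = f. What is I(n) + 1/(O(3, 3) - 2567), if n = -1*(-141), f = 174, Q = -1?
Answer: 60976859/3089 ≈ 19740.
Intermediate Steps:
O(Z, t) = -522 (O(Z, t) = -3*174 = -522)
n = 141
I(a) = a*(-1 + a) (I(a) = (-1 + a)*a = a*(-1 + a))
I(n) + 1/(O(3, 3) - 2567) = 141*(-1 + 141) + 1/(-522 - 2567) = 141*140 + 1/(-3089) = 19740 - 1/3089 = 60976859/3089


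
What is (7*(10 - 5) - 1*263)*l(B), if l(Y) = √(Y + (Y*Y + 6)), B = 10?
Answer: -456*√29 ≈ -2455.6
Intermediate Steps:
l(Y) = √(6 + Y + Y²) (l(Y) = √(Y + (Y² + 6)) = √(Y + (6 + Y²)) = √(6 + Y + Y²))
(7*(10 - 5) - 1*263)*l(B) = (7*(10 - 5) - 1*263)*√(6 + 10 + 10²) = (7*5 - 263)*√(6 + 10 + 100) = (35 - 263)*√116 = -456*√29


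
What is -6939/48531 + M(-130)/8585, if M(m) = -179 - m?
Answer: -20649778/138879545 ≈ -0.14869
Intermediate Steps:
-6939/48531 + M(-130)/8585 = -6939/48531 + (-179 - 1*(-130))/8585 = -6939*1/48531 + (-179 + 130)*(1/8585) = -2313/16177 - 49*1/8585 = -2313/16177 - 49/8585 = -20649778/138879545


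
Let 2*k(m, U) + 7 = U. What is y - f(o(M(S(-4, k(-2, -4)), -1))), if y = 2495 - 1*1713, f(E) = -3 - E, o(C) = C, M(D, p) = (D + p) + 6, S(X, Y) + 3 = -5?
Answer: 782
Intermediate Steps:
k(m, U) = -7/2 + U/2
S(X, Y) = -8 (S(X, Y) = -3 - 5 = -8)
M(D, p) = 6 + D + p
y = 782 (y = 2495 - 1713 = 782)
y - f(o(M(S(-4, k(-2, -4)), -1))) = 782 - (-3 - (6 - 8 - 1)) = 782 - (-3 - 1*(-3)) = 782 - (-3 + 3) = 782 - 1*0 = 782 + 0 = 782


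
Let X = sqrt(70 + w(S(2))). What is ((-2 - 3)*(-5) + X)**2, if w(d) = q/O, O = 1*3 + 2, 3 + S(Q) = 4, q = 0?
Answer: (25 + sqrt(70))**2 ≈ 1113.3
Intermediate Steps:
S(Q) = 1 (S(Q) = -3 + 4 = 1)
O = 5 (O = 3 + 2 = 5)
w(d) = 0 (w(d) = 0/5 = 0*(1/5) = 0)
X = sqrt(70) (X = sqrt(70 + 0) = sqrt(70) ≈ 8.3666)
((-2 - 3)*(-5) + X)**2 = ((-2 - 3)*(-5) + sqrt(70))**2 = (-5*(-5) + sqrt(70))**2 = (25 + sqrt(70))**2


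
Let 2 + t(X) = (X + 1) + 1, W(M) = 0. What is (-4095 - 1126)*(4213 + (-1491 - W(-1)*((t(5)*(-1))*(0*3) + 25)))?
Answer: -14211562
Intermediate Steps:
t(X) = X (t(X) = -2 + ((X + 1) + 1) = -2 + ((1 + X) + 1) = -2 + (2 + X) = X)
(-4095 - 1126)*(4213 + (-1491 - W(-1)*((t(5)*(-1))*(0*3) + 25))) = (-4095 - 1126)*(4213 + (-1491 - 0*((5*(-1))*(0*3) + 25))) = -5221*(4213 + (-1491 - 0*(-5*0 + 25))) = -5221*(4213 + (-1491 - 0*(0 + 25))) = -5221*(4213 + (-1491 - 0*25)) = -5221*(4213 + (-1491 - 1*0)) = -5221*(4213 + (-1491 + 0)) = -5221*(4213 - 1491) = -5221*2722 = -14211562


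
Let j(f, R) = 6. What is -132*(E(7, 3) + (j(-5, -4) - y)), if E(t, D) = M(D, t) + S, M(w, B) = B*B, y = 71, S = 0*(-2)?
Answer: 2112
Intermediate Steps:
S = 0
M(w, B) = B²
E(t, D) = t² (E(t, D) = t² + 0 = t²)
-132*(E(7, 3) + (j(-5, -4) - y)) = -132*(7² + (6 - 1*71)) = -132*(49 + (6 - 71)) = -132*(49 - 65) = -132*(-16) = 2112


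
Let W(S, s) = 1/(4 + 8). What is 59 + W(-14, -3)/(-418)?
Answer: 295943/5016 ≈ 59.000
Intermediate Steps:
W(S, s) = 1/12
59 + W(-14, -3)/(-418) = 59 + (1/12)/(-418) = 59 - 1/418*1/12 = 59 - 1/5016 = 295943/5016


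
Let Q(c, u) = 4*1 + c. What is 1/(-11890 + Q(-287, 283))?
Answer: -1/12173 ≈ -8.2149e-5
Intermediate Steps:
Q(c, u) = 4 + c
1/(-11890 + Q(-287, 283)) = 1/(-11890 + (4 - 287)) = 1/(-11890 - 283) = 1/(-12173) = -1/12173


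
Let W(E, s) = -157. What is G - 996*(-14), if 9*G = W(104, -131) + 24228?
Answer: 149567/9 ≈ 16619.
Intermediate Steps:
G = 24071/9 (G = (-157 + 24228)/9 = (⅑)*24071 = 24071/9 ≈ 2674.6)
G - 996*(-14) = 24071/9 - 996*(-14) = 24071/9 + 13944 = 149567/9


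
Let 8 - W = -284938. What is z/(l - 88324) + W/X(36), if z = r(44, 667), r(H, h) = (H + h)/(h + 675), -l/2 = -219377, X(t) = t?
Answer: 3722321310121/470277060 ≈ 7915.2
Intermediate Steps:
W = 284946 (W = 8 - 1*(-284938) = 8 + 284938 = 284946)
l = 438754 (l = -2*(-219377) = 438754)
r(H, h) = (H + h)/(675 + h)
z = 711/1342 (z = (44 + 667)/(675 + 667) = 711/1342 ≈ 0.52981)
z/(l - 88324) + W/X(36) = 711/(1342*(438754 - 88324)) + 284946/36 = (711/1342)/350430 + 284946*(1/36) = (711/1342)*(1/350430) + 47491/6 = 237/156759020 + 47491/6 = 3722321310121/470277060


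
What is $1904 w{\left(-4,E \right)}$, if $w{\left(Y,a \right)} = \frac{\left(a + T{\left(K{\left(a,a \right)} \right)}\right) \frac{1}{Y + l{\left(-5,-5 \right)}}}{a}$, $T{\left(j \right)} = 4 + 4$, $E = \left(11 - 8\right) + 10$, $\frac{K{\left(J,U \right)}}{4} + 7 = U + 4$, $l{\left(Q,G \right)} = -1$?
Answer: $- \frac{39984}{65} \approx -615.14$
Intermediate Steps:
$K{\left(J,U \right)} = -12 + 4 U$ ($K{\left(J,U \right)} = -28 + 4 \left(U + 4\right) = -28 + 4 \left(4 + U\right) = -28 + \left(16 + 4 U\right) = -12 + 4 U$)
$E = 13$ ($E = 3 + 10 = 13$)
$T{\left(j \right)} = 8$
$w{\left(Y,a \right)} = \frac{8 + a}{a \left(-1 + Y\right)}$ ($w{\left(Y,a \right)} = \frac{\left(a + 8\right) \frac{1}{Y - 1}}{a} = \frac{\left(8 + a\right) \frac{1}{-1 + Y}}{a} = \frac{\frac{1}{-1 + Y} \left(8 + a\right)}{a} = \frac{8 + a}{a \left(-1 + Y\right)}$)
$1904 w{\left(-4,E \right)} = 1904 \frac{8 + 13}{13 \left(-1 - 4\right)} = 1904 \cdot \frac{1}{13} \frac{1}{-5} \cdot 21 = 1904 \cdot \frac{1}{13} \left(- \frac{1}{5}\right) 21 = 1904 \left(- \frac{21}{65}\right) = - \frac{39984}{65}$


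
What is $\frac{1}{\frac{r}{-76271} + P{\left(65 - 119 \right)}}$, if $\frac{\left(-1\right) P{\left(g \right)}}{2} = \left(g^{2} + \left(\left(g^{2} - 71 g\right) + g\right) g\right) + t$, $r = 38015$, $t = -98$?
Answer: $\frac{76271}{54726845157} \approx 1.3937 \cdot 10^{-6}$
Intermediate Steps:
$P{\left(g \right)} = 196 - 2 g^{2} - 2 g \left(g^{2} - 70 g\right)$ ($P{\left(g \right)} = - 2 \left(\left(g^{2} + \left(\left(g^{2} - 71 g\right) + g\right) g\right) - 98\right) = - 2 \left(\left(g^{2} + \left(g^{2} - 70 g\right) g\right) - 98\right) = - 2 \left(\left(g^{2} + g \left(g^{2} - 70 g\right)\right) - 98\right) = - 2 \left(-98 + g^{2} + g \left(g^{2} - 70 g\right)\right) = 196 - 2 g^{2} - 2 g \left(g^{2} - 70 g\right)$)
$\frac{1}{\frac{r}{-76271} + P{\left(65 - 119 \right)}} = \frac{1}{\frac{38015}{-76271} + \left(196 - 2 \left(65 - 119\right)^{3} + 138 \left(65 - 119\right)^{2}\right)} = \frac{1}{38015 \left(- \frac{1}{76271}\right) + \left(196 - 2 \left(-54\right)^{3} + 138 \left(-54\right)^{2}\right)} = \frac{1}{- \frac{38015}{76271} + \left(196 - -314928 + 138 \cdot 2916\right)} = \frac{1}{- \frac{38015}{76271} + \left(196 + 314928 + 402408\right)} = \frac{1}{- \frac{38015}{76271} + 717532} = \frac{1}{\frac{54726845157}{76271}} = \frac{76271}{54726845157}$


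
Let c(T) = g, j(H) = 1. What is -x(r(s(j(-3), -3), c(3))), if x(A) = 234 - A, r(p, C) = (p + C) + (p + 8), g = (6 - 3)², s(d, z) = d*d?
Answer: -215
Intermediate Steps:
s(d, z) = d²
g = 9 (g = 3² = 9)
c(T) = 9
r(p, C) = 8 + C + 2*p (r(p, C) = (C + p) + (8 + p) = 8 + C + 2*p)
-x(r(s(j(-3), -3), c(3))) = -(234 - (8 + 9 + 2*1²)) = -(234 - (8 + 9 + 2*1)) = -(234 - (8 + 9 + 2)) = -(234 - 1*19) = -(234 - 19) = -1*215 = -215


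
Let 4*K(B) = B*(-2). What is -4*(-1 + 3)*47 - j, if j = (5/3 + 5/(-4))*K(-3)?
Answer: -3013/8 ≈ -376.63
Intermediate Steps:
K(B) = -B/2 (K(B) = (B*(-2))/4 = (-2*B)/4 = -B/2)
j = 5/8 (j = (5/3 + 5/(-4))*(-1/2*(-3)) = (5*(1/3) + 5*(-1/4))*(3/2) = (5/3 - 5/4)*(3/2) = (5/12)*(3/2) = 5/8 ≈ 0.62500)
-4*(-1 + 3)*47 - j = -4*(-1 + 3)*47 - 1*5/8 = -4*2*47 - 5/8 = -8*47 - 5/8 = -376 - 5/8 = -3013/8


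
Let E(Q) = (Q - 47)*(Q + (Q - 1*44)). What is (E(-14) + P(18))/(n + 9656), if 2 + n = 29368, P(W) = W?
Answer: 2205/19511 ≈ 0.11301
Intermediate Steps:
n = 29366 (n = -2 + 29368 = 29366)
E(Q) = (-47 + Q)*(-44 + 2*Q) (E(Q) = (-47 + Q)*(Q + (Q - 44)) = (-47 + Q)*(Q + (-44 + Q)) = (-47 + Q)*(-44 + 2*Q))
(E(-14) + P(18))/(n + 9656) = ((2068 - 138*(-14) + 2*(-14)²) + 18)/(29366 + 9656) = ((2068 + 1932 + 2*196) + 18)/39022 = ((2068 + 1932 + 392) + 18)*(1/39022) = (4392 + 18)*(1/39022) = 4410*(1/39022) = 2205/19511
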